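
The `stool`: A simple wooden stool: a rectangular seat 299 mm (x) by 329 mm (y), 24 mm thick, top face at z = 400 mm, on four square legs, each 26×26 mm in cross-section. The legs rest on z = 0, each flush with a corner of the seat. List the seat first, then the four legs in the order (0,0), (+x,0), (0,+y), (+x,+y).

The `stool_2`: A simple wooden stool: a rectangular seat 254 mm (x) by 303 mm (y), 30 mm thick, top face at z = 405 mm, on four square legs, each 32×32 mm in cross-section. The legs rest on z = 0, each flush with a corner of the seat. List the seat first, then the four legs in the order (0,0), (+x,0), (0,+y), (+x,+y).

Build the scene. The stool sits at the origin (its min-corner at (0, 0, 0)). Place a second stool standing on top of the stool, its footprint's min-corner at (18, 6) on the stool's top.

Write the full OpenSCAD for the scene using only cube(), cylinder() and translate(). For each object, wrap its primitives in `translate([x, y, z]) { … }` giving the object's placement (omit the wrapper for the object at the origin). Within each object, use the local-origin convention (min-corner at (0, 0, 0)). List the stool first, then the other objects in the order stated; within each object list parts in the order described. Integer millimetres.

translate([0, 0, 376]) cube([299, 329, 24]);
cube([26, 26, 376]);
translate([273, 0, 0]) cube([26, 26, 376]);
translate([0, 303, 0]) cube([26, 26, 376]);
translate([273, 303, 0]) cube([26, 26, 376]);
translate([18, 6, 400]) {
  translate([0, 0, 375]) cube([254, 303, 30]);
  cube([32, 32, 375]);
  translate([222, 0, 0]) cube([32, 32, 375]);
  translate([0, 271, 0]) cube([32, 32, 375]);
  translate([222, 271, 0]) cube([32, 32, 375]);
}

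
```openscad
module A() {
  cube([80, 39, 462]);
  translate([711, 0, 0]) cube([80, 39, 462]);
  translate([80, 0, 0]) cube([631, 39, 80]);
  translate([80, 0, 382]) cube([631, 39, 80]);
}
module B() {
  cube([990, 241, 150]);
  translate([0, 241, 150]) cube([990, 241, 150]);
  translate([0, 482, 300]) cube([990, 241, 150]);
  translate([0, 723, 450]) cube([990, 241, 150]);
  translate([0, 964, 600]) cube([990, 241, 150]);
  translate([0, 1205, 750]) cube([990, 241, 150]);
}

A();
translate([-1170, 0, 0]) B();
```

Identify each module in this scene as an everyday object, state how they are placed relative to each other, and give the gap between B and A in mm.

The staircase's nearest face is 180 mm from the picture frame's −x face.

A is a picture frame. B is a staircase. The staircase is on the floor beside the picture frame on its −x side. The gap between the staircase and the picture frame is 180 mm.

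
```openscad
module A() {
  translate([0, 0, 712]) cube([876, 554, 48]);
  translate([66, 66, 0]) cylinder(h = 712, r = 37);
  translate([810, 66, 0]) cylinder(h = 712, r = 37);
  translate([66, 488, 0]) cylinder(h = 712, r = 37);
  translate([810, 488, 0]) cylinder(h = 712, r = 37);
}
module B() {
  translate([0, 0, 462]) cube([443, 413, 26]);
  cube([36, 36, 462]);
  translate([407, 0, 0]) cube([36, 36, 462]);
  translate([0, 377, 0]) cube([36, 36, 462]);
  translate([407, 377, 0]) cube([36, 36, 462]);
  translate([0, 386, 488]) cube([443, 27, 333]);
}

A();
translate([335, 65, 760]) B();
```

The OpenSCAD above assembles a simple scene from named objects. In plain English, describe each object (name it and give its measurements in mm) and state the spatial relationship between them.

A is a rectangular dining table. The top is 876×554×48 mm with its upper surface at z = 760 mm. It stands on four round legs of 74 mm diameter, each leg's bounding box inset 29 mm from the nearest pair of top edges, running from the floor to the underside of the top.

B is a chair: 443×413 mm seat, 26 mm thick, top at z = 488 mm, on four 36 mm square corner legs flush with the seat edges. A 27 mm thick backrest slab spans the full seat width, extending 333 mm above the seat top, its back face flush with the seat's +y edge.

The chair is on top of the table.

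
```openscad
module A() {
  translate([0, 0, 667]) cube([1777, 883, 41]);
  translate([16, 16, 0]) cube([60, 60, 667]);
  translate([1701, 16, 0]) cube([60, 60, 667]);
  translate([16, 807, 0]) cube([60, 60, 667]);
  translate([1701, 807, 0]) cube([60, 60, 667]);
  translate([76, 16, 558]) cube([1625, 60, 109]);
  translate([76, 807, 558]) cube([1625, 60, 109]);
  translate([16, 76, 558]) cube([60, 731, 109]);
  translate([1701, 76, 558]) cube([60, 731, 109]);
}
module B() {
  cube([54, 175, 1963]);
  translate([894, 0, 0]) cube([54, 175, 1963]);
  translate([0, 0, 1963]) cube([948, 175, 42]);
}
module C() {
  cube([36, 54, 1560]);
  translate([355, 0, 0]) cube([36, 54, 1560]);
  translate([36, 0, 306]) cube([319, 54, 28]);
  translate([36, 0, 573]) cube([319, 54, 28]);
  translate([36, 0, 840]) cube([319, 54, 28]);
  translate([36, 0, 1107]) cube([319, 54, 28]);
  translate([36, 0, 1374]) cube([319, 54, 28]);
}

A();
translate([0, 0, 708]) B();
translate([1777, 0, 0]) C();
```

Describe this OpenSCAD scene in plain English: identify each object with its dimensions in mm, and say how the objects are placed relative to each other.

A is a rectangular dining table. The top is 1777×883×41 mm with its upper surface at z = 708 mm. It stands on four 60×60 mm square legs, each inset 16 mm from the nearest pair of top edges, running from the floor to the underside of the top. Four apron rails, 60 mm thick and 109 mm tall, run between adjacent legs with their top edges flush with the underside of the top and their outer faces flush with the legs' outer faces.

B is a rectangular door frame: two vertical jambs of 54×175 mm section, 1963 mm tall, with a clear opening 840 mm wide between their inner faces. A header 42 mm tall and 175 mm deep lies on top of the jambs and spans the full outside width.

C is a wooden ladder with two side rails of 36×54 mm section and 1560 mm height, set 391 mm apart overall. Between them run 5 rectangular rungs (54 mm deep, 28 mm thick), front faces flush with the rails' −y face. The bottom of the first rung is 306 mm above the floor and each subsequent rung is 267 mm higher than the one below.

The door frame is on top of the table. The ladder is against the table's +x side, with their −y faces flush.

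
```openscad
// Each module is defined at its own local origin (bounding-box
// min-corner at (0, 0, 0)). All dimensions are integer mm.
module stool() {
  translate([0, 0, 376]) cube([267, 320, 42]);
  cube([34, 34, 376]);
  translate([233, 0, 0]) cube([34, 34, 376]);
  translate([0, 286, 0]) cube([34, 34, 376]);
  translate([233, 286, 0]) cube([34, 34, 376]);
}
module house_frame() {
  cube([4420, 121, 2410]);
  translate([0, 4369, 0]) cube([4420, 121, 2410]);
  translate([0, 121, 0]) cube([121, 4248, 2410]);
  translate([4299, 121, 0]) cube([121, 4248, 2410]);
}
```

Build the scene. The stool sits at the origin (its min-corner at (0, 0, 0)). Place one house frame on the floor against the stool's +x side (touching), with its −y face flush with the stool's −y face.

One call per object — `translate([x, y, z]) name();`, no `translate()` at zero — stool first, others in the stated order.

stool();
translate([267, 0, 0]) house_frame();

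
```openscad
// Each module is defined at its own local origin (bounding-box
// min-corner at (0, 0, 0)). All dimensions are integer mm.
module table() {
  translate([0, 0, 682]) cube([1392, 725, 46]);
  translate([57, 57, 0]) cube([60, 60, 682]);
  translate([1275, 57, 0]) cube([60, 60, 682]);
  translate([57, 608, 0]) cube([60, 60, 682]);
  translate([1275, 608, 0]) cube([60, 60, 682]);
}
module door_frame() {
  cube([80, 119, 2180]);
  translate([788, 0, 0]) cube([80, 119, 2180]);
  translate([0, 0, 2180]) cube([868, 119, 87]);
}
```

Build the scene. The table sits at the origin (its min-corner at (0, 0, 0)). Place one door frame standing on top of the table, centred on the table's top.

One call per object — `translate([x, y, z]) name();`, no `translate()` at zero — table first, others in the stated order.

table();
translate([262, 303, 728]) door_frame();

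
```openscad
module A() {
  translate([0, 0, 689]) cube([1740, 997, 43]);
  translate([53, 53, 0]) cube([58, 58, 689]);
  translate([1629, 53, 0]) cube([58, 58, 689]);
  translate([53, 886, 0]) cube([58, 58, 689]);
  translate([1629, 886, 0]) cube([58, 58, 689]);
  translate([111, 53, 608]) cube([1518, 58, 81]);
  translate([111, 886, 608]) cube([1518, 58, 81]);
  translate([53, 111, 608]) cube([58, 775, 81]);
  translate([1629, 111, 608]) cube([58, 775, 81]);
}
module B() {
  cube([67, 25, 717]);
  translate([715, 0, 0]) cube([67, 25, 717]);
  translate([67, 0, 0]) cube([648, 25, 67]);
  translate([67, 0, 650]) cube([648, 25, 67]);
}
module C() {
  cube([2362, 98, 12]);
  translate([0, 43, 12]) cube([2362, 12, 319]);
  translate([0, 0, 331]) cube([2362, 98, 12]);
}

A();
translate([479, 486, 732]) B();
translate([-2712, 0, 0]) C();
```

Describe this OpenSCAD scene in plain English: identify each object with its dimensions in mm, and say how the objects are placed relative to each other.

A is a rectangular dining table. The top is 1740×997×43 mm with its upper surface at z = 732 mm. It stands on four 58×58 mm square legs, each inset 53 mm from the nearest pair of top edges, running from the floor to the underside of the top. Four apron rails, 58 mm thick and 81 mm tall, run between adjacent legs with their top edges flush with the underside of the top and their outer faces flush with the legs' outer faces.

B is a picture frame with a 648×583 mm rectangular opening (x by z) and a uniform 67 mm border on every side. Frame depth is 25 mm along y. It is built from two vertical stiles running the full outside height and two horizontal rails spanning the gap between the stiles.

C is an I-beam lying along x, 2362 mm long. Overall section height 343 mm. Two flanges 98 mm wide (y) and 12 mm thick, one on the floor and one at the top; a web 12 mm thick runs between them, centred on the flange width.

The picture frame is on top of the table, centred. The I-beam is on the floor beside the table on its −x side.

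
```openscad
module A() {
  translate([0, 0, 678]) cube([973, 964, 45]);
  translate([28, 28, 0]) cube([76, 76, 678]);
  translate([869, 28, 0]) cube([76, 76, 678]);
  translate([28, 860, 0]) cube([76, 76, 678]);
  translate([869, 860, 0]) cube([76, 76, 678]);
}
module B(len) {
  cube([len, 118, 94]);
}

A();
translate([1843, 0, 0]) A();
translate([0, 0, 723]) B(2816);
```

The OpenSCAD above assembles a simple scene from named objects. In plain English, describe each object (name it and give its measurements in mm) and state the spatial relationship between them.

A is a table with a 973×964 mm rectangular top, 45 mm thick, top surface at z = 723 mm, supported by four 76×76 mm square legs, each inset 28 mm from the nearest pair of top edges, running from the floor.

B is a rectangular beam 2816 mm long (x), 118 mm deep (y), 94 mm thick (z).

The beam spans the tops of two tables placed 870 mm apart, resting at z = 723 mm.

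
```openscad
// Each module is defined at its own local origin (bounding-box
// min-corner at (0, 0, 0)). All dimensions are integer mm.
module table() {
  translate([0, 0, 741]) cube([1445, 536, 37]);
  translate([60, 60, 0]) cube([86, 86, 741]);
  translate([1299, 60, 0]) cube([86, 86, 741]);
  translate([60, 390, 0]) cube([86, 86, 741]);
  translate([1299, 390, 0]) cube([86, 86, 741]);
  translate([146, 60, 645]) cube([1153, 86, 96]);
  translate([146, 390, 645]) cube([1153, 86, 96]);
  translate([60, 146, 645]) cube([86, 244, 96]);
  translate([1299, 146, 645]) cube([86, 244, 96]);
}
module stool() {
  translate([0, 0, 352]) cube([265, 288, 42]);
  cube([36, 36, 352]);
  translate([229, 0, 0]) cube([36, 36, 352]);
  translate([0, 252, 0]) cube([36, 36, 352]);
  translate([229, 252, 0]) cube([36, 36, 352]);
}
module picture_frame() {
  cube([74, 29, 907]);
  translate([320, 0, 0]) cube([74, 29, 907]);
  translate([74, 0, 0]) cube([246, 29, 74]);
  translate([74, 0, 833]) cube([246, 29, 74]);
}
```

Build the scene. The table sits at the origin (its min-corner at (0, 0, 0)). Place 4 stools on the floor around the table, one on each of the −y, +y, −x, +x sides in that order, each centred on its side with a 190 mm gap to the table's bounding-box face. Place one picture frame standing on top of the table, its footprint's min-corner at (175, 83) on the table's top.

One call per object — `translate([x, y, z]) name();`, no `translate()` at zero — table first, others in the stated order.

table();
translate([590, -478, 0]) stool();
translate([590, 726, 0]) stool();
translate([-455, 124, 0]) stool();
translate([1635, 124, 0]) stool();
translate([175, 83, 778]) picture_frame();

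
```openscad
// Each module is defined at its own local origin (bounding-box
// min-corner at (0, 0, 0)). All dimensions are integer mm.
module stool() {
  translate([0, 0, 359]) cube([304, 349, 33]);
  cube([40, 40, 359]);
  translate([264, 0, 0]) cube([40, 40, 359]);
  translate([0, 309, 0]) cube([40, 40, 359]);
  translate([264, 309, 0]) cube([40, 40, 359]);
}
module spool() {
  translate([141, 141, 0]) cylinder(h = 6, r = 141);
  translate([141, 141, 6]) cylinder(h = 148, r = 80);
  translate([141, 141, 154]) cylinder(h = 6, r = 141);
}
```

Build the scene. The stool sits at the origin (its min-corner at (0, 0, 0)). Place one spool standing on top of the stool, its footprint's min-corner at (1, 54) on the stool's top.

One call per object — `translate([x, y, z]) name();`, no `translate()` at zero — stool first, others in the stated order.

stool();
translate([1, 54, 392]) spool();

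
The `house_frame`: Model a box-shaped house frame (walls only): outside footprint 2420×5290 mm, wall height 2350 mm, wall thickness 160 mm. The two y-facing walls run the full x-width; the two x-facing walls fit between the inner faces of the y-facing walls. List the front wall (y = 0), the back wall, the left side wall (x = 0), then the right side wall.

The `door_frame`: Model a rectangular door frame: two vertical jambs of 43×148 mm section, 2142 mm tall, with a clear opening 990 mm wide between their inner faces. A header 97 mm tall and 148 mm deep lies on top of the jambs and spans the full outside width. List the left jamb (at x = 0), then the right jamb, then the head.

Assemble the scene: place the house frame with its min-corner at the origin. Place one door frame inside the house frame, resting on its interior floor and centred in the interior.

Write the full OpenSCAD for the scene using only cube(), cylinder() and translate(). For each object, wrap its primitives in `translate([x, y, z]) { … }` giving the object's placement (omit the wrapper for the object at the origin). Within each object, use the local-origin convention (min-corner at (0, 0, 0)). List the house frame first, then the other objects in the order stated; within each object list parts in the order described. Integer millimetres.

cube([2420, 160, 2350]);
translate([0, 5130, 0]) cube([2420, 160, 2350]);
translate([0, 160, 0]) cube([160, 4970, 2350]);
translate([2260, 160, 0]) cube([160, 4970, 2350]);
translate([672, 2571, 0]) {
  cube([43, 148, 2142]);
  translate([1033, 0, 0]) cube([43, 148, 2142]);
  translate([0, 0, 2142]) cube([1076, 148, 97]);
}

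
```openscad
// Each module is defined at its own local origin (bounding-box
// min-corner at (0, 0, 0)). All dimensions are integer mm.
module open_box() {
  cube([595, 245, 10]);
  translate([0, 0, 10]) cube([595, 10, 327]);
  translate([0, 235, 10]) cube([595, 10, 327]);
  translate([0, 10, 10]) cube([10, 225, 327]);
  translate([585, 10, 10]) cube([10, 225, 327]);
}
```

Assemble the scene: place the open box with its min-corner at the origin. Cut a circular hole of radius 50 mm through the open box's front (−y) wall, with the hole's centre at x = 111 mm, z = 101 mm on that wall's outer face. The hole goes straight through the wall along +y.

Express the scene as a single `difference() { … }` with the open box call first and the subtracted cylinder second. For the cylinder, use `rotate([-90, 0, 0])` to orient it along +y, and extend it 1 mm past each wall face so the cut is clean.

difference() {
  open_box();
  translate([111, -1, 101]) rotate([-90, 0, 0]) cylinder(h = 12, r = 50);
}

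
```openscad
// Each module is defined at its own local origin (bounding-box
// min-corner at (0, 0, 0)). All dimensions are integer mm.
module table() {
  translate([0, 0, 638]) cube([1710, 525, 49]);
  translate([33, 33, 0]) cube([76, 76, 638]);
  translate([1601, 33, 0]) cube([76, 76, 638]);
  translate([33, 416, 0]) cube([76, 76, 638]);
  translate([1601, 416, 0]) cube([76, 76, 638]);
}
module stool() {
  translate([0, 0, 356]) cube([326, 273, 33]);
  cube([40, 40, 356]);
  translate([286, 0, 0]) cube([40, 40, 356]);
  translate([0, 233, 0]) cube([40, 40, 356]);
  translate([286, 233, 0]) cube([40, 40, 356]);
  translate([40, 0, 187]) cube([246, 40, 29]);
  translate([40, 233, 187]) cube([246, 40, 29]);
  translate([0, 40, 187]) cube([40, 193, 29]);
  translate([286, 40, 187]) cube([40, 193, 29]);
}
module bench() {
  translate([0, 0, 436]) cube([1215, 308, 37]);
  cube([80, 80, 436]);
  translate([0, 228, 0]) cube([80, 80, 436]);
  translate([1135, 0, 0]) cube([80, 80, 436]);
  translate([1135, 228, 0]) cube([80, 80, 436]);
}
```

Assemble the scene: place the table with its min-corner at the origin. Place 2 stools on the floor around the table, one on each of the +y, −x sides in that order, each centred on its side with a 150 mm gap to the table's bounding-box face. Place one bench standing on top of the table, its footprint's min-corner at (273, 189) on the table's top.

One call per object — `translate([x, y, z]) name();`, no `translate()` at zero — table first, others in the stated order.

table();
translate([692, 675, 0]) stool();
translate([-476, 126, 0]) stool();
translate([273, 189, 687]) bench();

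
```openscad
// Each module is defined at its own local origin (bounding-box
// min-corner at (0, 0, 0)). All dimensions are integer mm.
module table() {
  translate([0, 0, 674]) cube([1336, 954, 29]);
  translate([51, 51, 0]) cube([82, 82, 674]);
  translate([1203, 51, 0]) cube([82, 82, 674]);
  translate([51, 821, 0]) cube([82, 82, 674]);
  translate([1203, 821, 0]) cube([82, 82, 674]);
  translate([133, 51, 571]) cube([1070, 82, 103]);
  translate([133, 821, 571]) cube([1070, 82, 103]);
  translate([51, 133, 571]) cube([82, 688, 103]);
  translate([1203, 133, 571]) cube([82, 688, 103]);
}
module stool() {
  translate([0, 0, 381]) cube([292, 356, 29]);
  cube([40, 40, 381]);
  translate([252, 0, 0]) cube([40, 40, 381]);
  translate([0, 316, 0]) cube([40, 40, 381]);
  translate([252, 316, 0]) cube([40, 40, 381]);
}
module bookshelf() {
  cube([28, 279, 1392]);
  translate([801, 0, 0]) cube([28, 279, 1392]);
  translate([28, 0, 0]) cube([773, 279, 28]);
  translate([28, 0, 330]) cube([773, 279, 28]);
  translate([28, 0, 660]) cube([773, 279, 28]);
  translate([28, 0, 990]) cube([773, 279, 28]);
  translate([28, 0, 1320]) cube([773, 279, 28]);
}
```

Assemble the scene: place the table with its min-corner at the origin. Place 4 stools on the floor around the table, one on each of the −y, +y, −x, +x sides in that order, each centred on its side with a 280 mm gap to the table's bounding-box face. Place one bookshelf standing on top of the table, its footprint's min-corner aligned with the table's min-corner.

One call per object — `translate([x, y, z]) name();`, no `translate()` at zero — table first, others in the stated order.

table();
translate([522, -636, 0]) stool();
translate([522, 1234, 0]) stool();
translate([-572, 299, 0]) stool();
translate([1616, 299, 0]) stool();
translate([0, 0, 703]) bookshelf();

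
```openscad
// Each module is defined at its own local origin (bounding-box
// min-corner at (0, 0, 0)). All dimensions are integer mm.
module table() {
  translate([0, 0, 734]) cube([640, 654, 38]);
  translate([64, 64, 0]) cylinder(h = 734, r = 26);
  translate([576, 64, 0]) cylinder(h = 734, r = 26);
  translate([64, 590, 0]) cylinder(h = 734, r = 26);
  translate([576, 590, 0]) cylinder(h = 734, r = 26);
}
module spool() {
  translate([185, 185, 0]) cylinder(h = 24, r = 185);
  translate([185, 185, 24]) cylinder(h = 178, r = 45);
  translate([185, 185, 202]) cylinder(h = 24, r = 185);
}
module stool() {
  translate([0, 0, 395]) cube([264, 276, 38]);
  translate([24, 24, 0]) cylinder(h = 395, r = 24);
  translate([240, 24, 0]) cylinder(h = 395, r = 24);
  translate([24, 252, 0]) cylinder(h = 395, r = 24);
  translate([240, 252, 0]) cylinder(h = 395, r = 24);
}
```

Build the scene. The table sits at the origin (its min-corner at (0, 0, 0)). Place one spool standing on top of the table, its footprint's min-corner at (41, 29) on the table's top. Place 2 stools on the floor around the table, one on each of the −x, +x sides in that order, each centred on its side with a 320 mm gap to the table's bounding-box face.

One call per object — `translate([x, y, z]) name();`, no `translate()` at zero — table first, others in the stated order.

table();
translate([41, 29, 772]) spool();
translate([-584, 189, 0]) stool();
translate([960, 189, 0]) stool();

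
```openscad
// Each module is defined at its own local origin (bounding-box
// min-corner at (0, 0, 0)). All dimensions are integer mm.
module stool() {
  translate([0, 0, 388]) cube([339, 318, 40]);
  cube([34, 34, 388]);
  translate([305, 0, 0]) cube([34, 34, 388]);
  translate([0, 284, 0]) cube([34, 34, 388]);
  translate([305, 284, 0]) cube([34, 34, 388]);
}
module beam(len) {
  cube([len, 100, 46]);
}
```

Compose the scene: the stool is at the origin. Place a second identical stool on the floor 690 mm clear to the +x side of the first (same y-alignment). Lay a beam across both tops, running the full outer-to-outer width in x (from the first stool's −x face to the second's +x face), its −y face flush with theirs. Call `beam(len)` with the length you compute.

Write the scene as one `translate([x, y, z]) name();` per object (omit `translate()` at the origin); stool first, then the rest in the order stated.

stool();
translate([1029, 0, 0]) stool();
translate([0, 0, 428]) beam(1368);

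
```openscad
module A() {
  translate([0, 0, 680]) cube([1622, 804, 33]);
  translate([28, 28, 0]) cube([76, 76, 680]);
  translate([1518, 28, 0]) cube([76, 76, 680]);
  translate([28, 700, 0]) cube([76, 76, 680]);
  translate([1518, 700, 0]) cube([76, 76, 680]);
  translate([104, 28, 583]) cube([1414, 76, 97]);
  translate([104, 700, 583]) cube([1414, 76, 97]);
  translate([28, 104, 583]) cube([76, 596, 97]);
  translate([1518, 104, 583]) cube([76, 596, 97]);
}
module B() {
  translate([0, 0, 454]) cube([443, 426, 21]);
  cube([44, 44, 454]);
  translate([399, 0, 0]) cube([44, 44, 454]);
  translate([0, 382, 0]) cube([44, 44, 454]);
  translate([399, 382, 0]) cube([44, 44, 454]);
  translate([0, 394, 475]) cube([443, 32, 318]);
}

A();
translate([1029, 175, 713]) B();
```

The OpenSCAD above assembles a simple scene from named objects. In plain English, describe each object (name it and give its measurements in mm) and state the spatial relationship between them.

A is a rectangular dining table. The top is 1622×804×33 mm with its upper surface at z = 713 mm. It stands on four 76×76 mm square legs, each inset 28 mm from the nearest pair of top edges, running from the floor to the underside of the top. Four apron rails, 76 mm thick and 97 mm tall, run between adjacent legs with their top edges flush with the underside of the top and their outer faces flush with the legs' outer faces.

B is a chair. The seat is a 443×426×21 mm slab with its top at z = 475 mm, on four 44×44 mm corner legs (flush with the seat edges, standing on z = 0). A flat backrest 32 mm thick, 318 mm tall, spans the full seat width and rises from the seat top along its +y edge, rear face flush with the rear of the seat.

The chair is on top of the table.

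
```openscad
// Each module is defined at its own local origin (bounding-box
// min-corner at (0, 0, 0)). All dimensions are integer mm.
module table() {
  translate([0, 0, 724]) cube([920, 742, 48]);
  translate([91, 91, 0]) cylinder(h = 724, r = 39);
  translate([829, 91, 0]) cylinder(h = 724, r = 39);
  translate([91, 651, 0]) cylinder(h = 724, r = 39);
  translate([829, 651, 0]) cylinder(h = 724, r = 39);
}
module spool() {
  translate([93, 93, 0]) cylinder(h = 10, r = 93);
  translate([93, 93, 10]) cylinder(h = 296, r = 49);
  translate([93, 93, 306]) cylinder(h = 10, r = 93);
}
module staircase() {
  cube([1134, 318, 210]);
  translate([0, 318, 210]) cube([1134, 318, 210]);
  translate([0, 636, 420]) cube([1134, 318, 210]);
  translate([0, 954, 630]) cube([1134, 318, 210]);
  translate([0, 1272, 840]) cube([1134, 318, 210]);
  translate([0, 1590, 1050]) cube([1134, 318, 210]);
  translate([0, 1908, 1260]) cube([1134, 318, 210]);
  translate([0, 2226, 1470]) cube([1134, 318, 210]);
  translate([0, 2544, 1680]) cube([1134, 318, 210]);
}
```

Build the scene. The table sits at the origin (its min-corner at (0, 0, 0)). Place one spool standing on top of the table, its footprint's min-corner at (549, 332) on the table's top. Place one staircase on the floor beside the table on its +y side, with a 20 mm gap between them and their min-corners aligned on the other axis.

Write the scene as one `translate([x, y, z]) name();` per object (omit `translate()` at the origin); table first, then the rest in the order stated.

table();
translate([549, 332, 772]) spool();
translate([0, 762, 0]) staircase();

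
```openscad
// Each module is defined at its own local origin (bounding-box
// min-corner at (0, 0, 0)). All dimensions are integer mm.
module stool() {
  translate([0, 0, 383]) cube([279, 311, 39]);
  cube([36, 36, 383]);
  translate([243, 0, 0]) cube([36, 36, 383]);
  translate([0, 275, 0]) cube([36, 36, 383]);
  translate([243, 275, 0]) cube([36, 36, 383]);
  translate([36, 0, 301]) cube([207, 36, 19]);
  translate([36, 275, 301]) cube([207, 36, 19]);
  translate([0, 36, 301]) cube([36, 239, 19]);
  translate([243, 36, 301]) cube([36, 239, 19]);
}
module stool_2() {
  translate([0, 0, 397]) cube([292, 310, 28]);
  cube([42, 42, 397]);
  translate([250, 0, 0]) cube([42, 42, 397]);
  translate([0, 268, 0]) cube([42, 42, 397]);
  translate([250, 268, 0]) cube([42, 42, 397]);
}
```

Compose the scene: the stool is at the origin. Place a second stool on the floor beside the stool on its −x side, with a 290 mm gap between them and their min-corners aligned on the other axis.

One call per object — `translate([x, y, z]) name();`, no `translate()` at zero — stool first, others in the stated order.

stool();
translate([-582, 0, 0]) stool_2();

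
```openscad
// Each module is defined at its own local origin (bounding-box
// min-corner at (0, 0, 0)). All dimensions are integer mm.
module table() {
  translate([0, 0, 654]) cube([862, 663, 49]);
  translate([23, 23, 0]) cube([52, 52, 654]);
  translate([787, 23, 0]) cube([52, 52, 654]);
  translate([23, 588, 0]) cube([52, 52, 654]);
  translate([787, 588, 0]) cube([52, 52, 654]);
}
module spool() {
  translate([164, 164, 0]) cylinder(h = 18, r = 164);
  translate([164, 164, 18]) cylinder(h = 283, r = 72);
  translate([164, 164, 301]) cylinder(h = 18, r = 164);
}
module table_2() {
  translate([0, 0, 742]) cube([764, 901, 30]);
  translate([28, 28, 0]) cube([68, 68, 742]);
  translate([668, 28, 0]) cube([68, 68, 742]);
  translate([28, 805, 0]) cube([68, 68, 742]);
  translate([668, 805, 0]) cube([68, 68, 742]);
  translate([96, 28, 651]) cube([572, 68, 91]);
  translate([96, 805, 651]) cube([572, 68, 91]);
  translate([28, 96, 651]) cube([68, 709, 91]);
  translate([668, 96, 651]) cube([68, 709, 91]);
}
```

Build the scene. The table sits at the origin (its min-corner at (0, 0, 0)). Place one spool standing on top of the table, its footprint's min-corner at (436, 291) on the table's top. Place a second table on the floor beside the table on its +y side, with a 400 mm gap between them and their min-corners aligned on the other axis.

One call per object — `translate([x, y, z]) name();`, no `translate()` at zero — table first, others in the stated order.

table();
translate([436, 291, 703]) spool();
translate([0, 1063, 0]) table_2();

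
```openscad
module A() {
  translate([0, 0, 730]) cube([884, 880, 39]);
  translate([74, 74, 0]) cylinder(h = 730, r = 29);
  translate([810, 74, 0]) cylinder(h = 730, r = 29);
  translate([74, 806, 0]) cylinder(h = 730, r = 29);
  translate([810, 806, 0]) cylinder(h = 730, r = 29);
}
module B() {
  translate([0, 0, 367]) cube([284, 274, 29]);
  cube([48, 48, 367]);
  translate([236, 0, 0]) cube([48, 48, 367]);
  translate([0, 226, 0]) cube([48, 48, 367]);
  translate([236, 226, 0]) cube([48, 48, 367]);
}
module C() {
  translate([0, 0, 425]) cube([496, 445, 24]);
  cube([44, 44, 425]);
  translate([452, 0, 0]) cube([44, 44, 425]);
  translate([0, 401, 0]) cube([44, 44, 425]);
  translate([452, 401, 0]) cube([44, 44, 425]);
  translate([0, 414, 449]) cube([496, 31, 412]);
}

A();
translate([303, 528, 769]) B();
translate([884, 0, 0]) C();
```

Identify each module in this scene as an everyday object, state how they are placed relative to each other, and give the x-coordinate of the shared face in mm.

A is a table. B is a stool. C is a chair. The stool is on top of the table. The chair is against the table's +x side, with their −y faces flush. The x-coordinate of the shared face is 884 mm.

The table's +x face and the chair's −x face are both at x = 884 mm.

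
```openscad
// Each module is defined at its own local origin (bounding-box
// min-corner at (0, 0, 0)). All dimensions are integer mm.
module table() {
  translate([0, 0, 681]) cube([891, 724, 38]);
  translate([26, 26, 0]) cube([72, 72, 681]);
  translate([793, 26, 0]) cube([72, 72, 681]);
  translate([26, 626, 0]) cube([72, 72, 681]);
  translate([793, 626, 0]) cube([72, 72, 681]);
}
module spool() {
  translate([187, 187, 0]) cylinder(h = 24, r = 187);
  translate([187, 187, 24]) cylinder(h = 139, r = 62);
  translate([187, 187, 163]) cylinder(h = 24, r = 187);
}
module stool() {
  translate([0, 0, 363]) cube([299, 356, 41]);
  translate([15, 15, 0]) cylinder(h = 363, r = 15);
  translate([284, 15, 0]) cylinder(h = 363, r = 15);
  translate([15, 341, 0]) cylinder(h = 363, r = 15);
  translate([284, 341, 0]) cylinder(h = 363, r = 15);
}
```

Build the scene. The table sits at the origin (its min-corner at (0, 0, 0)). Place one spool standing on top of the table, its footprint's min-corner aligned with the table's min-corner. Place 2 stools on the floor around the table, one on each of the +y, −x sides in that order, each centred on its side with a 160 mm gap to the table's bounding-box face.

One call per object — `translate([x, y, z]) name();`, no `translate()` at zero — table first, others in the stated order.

table();
translate([0, 0, 719]) spool();
translate([296, 884, 0]) stool();
translate([-459, 184, 0]) stool();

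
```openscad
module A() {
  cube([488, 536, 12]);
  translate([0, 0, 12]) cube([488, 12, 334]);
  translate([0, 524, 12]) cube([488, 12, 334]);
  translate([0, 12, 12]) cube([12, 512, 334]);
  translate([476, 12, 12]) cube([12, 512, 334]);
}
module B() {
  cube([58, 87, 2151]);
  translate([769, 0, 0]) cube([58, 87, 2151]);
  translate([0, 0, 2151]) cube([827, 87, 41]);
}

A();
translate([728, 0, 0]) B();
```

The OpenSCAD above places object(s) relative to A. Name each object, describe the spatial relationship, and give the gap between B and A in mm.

The door frame's nearest face is 240 mm from the open box's +x face.

A is an open box. B is a door frame. The door frame is on the floor beside the open box on its +x side. The gap between the door frame and the open box is 240 mm.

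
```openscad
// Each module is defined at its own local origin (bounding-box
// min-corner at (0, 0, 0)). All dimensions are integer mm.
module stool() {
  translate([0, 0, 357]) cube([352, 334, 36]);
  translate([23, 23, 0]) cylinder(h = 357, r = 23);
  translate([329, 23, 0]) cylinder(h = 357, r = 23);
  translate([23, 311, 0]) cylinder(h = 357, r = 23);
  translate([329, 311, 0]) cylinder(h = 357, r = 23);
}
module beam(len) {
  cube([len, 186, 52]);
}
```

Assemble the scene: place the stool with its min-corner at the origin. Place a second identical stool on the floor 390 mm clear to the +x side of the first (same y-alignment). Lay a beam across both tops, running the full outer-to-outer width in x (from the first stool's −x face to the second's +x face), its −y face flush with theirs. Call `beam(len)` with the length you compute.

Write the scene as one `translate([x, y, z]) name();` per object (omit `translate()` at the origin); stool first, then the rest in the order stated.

stool();
translate([742, 0, 0]) stool();
translate([0, 0, 393]) beam(1094);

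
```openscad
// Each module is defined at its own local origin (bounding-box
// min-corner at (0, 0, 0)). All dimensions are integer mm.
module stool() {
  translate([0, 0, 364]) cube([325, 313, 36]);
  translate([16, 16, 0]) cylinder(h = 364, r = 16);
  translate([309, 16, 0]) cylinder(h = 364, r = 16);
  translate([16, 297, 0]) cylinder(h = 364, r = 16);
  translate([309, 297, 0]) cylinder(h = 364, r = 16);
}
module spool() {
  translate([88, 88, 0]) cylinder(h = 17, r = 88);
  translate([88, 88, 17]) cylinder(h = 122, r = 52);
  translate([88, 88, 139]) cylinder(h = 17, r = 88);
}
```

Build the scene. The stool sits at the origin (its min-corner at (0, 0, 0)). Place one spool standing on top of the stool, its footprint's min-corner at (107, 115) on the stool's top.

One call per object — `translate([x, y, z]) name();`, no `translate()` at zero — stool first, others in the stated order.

stool();
translate([107, 115, 400]) spool();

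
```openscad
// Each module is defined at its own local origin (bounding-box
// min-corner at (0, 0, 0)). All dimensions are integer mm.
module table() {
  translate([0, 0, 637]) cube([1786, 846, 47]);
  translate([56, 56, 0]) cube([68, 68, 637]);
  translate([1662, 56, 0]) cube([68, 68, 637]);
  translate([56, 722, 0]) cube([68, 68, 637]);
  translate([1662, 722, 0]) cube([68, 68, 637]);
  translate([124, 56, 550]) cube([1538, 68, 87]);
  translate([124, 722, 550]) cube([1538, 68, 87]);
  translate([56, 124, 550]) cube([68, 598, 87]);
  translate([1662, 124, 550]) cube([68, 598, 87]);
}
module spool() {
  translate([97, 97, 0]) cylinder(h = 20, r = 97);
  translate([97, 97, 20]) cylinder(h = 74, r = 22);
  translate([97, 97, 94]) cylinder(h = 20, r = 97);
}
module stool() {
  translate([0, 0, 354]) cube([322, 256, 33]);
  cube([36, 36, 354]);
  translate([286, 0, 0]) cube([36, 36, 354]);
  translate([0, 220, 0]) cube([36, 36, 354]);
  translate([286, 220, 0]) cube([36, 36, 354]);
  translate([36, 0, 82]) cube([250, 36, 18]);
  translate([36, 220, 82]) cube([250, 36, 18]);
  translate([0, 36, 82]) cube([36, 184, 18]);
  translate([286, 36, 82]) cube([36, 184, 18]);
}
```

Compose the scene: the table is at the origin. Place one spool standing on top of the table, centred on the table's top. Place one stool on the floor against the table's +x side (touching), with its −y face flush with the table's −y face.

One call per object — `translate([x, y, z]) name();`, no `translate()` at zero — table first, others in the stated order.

table();
translate([796, 326, 684]) spool();
translate([1786, 0, 0]) stool();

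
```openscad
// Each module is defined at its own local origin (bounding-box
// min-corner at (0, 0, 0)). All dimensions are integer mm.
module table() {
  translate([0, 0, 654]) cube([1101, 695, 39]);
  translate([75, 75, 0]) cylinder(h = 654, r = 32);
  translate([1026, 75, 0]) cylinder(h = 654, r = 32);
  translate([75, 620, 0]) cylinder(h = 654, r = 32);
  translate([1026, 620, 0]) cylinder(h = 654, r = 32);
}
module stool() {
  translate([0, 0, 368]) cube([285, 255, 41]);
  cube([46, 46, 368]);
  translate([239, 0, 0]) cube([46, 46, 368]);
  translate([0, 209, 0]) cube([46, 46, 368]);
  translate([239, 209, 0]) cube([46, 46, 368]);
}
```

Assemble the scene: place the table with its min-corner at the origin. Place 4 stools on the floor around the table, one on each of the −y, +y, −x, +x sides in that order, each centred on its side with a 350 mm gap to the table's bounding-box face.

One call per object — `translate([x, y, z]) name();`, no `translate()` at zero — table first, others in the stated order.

table();
translate([408, -605, 0]) stool();
translate([408, 1045, 0]) stool();
translate([-635, 220, 0]) stool();
translate([1451, 220, 0]) stool();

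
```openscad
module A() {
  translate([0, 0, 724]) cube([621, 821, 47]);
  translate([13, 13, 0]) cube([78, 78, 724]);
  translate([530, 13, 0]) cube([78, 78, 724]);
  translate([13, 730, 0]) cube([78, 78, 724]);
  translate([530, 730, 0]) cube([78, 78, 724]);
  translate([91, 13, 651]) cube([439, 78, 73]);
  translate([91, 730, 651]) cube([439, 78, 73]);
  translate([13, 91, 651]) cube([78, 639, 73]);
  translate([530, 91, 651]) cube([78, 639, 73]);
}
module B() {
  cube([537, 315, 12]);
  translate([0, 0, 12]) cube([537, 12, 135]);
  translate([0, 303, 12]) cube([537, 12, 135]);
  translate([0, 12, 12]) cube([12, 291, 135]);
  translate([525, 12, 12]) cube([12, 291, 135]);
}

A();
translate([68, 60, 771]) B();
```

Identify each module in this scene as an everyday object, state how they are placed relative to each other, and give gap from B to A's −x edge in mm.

The open box's min-x is at 68; the table's min-x is 0; gap = 68 mm.

A is a table. B is an open box. The open box is on top of the table. The gap from the open box to the table's −x edge is 68 mm.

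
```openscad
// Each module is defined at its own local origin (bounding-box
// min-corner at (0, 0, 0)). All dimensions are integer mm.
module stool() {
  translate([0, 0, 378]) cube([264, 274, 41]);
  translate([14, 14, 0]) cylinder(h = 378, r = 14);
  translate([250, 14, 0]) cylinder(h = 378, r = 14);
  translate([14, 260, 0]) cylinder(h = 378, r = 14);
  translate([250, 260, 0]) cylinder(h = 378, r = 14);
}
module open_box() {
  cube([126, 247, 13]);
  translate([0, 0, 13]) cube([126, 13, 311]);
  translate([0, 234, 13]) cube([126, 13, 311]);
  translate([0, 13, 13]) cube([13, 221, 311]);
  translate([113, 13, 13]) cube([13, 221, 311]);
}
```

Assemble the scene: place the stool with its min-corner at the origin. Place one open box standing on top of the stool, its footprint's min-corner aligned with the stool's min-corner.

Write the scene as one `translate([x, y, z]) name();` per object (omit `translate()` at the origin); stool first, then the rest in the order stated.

stool();
translate([0, 0, 419]) open_box();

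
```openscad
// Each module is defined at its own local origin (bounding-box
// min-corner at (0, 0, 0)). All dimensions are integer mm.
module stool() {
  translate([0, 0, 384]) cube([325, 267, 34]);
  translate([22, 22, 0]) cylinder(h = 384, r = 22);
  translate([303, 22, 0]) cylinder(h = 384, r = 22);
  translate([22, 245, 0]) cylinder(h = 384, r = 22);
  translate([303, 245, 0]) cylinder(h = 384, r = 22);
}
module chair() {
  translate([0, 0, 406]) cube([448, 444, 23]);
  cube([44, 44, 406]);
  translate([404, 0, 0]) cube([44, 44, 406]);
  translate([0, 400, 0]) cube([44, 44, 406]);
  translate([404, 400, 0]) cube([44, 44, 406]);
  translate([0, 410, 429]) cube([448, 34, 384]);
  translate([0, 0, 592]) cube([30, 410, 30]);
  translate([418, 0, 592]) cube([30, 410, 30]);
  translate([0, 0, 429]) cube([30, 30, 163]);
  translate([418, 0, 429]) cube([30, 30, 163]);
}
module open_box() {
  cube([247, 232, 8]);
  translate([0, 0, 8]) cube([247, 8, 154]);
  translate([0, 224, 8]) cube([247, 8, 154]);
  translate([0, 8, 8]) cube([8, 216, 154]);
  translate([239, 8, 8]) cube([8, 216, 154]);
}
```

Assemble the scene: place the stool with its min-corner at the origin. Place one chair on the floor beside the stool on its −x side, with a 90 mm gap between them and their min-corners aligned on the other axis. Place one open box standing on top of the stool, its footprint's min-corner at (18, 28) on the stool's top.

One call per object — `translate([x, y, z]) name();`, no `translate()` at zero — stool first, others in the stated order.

stool();
translate([-538, 0, 0]) chair();
translate([18, 28, 418]) open_box();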